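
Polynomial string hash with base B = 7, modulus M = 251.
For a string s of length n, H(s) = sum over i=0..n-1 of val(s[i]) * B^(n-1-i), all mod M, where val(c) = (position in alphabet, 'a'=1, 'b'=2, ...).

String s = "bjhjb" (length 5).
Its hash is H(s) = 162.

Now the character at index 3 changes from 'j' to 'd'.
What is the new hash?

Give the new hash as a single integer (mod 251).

val('j') = 10, val('d') = 4
Position k = 3, exponent = n-1-k = 1
B^1 mod M = 7^1 mod 251 = 7
Delta = (4 - 10) * 7 mod 251 = 209
New hash = (162 + 209) mod 251 = 120

Answer: 120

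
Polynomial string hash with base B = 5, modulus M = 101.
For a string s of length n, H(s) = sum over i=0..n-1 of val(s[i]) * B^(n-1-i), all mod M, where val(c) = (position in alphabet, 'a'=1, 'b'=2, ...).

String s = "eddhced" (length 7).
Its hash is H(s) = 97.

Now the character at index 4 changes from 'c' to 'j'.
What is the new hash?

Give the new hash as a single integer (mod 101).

Answer: 70

Derivation:
val('c') = 3, val('j') = 10
Position k = 4, exponent = n-1-k = 2
B^2 mod M = 5^2 mod 101 = 25
Delta = (10 - 3) * 25 mod 101 = 74
New hash = (97 + 74) mod 101 = 70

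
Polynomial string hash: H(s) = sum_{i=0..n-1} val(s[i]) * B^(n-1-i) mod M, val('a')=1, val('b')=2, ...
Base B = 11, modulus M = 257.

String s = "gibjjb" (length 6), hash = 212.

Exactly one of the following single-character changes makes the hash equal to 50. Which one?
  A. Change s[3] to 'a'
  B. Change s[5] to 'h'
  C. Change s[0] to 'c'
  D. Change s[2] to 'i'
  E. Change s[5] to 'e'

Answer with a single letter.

Answer: C

Derivation:
Option A: s[3]='j'->'a', delta=(1-10)*11^2 mod 257 = 196, hash=212+196 mod 257 = 151
Option B: s[5]='b'->'h', delta=(8-2)*11^0 mod 257 = 6, hash=212+6 mod 257 = 218
Option C: s[0]='g'->'c', delta=(3-7)*11^5 mod 257 = 95, hash=212+95 mod 257 = 50 <-- target
Option D: s[2]='b'->'i', delta=(9-2)*11^3 mod 257 = 65, hash=212+65 mod 257 = 20
Option E: s[5]='b'->'e', delta=(5-2)*11^0 mod 257 = 3, hash=212+3 mod 257 = 215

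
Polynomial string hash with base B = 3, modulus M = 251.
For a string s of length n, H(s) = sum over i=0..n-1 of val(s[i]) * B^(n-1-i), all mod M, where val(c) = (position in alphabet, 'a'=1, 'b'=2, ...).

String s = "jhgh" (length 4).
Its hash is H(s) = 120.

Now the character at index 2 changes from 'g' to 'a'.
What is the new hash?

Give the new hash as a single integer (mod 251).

Answer: 102

Derivation:
val('g') = 7, val('a') = 1
Position k = 2, exponent = n-1-k = 1
B^1 mod M = 3^1 mod 251 = 3
Delta = (1 - 7) * 3 mod 251 = 233
New hash = (120 + 233) mod 251 = 102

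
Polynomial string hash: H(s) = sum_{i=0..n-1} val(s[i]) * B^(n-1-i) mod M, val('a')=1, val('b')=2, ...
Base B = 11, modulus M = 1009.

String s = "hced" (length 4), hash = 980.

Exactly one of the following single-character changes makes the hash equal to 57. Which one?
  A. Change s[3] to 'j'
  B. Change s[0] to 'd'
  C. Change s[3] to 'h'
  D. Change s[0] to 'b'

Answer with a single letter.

Answer: D

Derivation:
Option A: s[3]='d'->'j', delta=(10-4)*11^0 mod 1009 = 6, hash=980+6 mod 1009 = 986
Option B: s[0]='h'->'d', delta=(4-8)*11^3 mod 1009 = 730, hash=980+730 mod 1009 = 701
Option C: s[3]='d'->'h', delta=(8-4)*11^0 mod 1009 = 4, hash=980+4 mod 1009 = 984
Option D: s[0]='h'->'b', delta=(2-8)*11^3 mod 1009 = 86, hash=980+86 mod 1009 = 57 <-- target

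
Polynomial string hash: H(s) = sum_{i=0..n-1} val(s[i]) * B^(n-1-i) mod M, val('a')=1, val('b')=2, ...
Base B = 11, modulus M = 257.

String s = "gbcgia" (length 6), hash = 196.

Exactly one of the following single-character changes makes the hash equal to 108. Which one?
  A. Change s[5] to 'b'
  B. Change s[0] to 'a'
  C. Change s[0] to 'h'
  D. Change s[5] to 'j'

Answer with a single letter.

Option A: s[5]='a'->'b', delta=(2-1)*11^0 mod 257 = 1, hash=196+1 mod 257 = 197
Option B: s[0]='g'->'a', delta=(1-7)*11^5 mod 257 = 14, hash=196+14 mod 257 = 210
Option C: s[0]='g'->'h', delta=(8-7)*11^5 mod 257 = 169, hash=196+169 mod 257 = 108 <-- target
Option D: s[5]='a'->'j', delta=(10-1)*11^0 mod 257 = 9, hash=196+9 mod 257 = 205

Answer: C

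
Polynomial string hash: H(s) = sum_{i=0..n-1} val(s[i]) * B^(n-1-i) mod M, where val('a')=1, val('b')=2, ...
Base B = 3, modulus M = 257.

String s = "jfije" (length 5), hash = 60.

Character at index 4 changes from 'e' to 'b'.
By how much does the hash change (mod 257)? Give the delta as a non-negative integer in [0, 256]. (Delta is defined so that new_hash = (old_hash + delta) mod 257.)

Delta formula: (val(new) - val(old)) * B^(n-1-k) mod M
  val('b') - val('e') = 2 - 5 = -3
  B^(n-1-k) = 3^0 mod 257 = 1
  Delta = -3 * 1 mod 257 = 254

Answer: 254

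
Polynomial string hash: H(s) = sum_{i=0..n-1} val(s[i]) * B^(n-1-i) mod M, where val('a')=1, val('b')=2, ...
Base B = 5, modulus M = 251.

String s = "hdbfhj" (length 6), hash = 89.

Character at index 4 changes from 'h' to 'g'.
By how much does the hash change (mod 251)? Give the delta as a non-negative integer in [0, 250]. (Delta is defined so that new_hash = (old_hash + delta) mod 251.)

Answer: 246

Derivation:
Delta formula: (val(new) - val(old)) * B^(n-1-k) mod M
  val('g') - val('h') = 7 - 8 = -1
  B^(n-1-k) = 5^1 mod 251 = 5
  Delta = -1 * 5 mod 251 = 246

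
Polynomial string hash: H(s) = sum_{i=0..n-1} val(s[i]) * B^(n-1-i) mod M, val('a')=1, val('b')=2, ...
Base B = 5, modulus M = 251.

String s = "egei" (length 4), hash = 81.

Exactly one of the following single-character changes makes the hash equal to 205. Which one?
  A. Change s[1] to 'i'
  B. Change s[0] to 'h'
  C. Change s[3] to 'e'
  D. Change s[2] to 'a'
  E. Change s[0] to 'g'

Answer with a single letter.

Option A: s[1]='g'->'i', delta=(9-7)*5^2 mod 251 = 50, hash=81+50 mod 251 = 131
Option B: s[0]='e'->'h', delta=(8-5)*5^3 mod 251 = 124, hash=81+124 mod 251 = 205 <-- target
Option C: s[3]='i'->'e', delta=(5-9)*5^0 mod 251 = 247, hash=81+247 mod 251 = 77
Option D: s[2]='e'->'a', delta=(1-5)*5^1 mod 251 = 231, hash=81+231 mod 251 = 61
Option E: s[0]='e'->'g', delta=(7-5)*5^3 mod 251 = 250, hash=81+250 mod 251 = 80

Answer: B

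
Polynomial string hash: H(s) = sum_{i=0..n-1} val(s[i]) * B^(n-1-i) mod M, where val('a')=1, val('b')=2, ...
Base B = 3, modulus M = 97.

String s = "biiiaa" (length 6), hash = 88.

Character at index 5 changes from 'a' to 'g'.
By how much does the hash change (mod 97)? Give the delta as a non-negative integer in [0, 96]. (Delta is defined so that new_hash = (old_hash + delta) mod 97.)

Answer: 6

Derivation:
Delta formula: (val(new) - val(old)) * B^(n-1-k) mod M
  val('g') - val('a') = 7 - 1 = 6
  B^(n-1-k) = 3^0 mod 97 = 1
  Delta = 6 * 1 mod 97 = 6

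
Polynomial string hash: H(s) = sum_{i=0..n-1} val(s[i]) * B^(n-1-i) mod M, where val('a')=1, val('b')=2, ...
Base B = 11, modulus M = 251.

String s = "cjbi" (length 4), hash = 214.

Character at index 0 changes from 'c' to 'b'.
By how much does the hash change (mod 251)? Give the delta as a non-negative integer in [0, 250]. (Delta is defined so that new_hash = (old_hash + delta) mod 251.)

Answer: 175

Derivation:
Delta formula: (val(new) - val(old)) * B^(n-1-k) mod M
  val('b') - val('c') = 2 - 3 = -1
  B^(n-1-k) = 11^3 mod 251 = 76
  Delta = -1 * 76 mod 251 = 175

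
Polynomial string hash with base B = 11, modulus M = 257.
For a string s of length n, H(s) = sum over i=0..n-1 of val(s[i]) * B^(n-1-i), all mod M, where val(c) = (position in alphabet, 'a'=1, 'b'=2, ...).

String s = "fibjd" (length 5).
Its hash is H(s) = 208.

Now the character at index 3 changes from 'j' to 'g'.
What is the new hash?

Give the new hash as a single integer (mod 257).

val('j') = 10, val('g') = 7
Position k = 3, exponent = n-1-k = 1
B^1 mod M = 11^1 mod 257 = 11
Delta = (7 - 10) * 11 mod 257 = 224
New hash = (208 + 224) mod 257 = 175

Answer: 175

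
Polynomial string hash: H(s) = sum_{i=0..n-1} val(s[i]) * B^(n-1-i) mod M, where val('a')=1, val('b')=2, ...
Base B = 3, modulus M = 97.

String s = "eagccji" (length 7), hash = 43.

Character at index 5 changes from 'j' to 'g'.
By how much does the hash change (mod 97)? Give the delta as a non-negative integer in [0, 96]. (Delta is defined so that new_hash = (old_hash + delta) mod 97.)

Answer: 88

Derivation:
Delta formula: (val(new) - val(old)) * B^(n-1-k) mod M
  val('g') - val('j') = 7 - 10 = -3
  B^(n-1-k) = 3^1 mod 97 = 3
  Delta = -3 * 3 mod 97 = 88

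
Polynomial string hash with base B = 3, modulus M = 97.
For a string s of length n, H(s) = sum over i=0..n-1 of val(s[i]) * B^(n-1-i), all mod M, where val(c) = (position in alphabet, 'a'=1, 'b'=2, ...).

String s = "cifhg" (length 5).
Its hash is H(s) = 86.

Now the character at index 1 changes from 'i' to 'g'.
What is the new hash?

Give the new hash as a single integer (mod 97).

Answer: 32

Derivation:
val('i') = 9, val('g') = 7
Position k = 1, exponent = n-1-k = 3
B^3 mod M = 3^3 mod 97 = 27
Delta = (7 - 9) * 27 mod 97 = 43
New hash = (86 + 43) mod 97 = 32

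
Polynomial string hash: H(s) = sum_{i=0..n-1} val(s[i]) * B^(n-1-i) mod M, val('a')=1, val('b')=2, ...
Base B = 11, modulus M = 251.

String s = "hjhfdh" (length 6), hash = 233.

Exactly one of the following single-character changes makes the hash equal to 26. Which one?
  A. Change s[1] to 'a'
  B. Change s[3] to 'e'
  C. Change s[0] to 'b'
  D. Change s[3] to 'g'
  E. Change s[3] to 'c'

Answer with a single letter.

Answer: C

Derivation:
Option A: s[1]='j'->'a', delta=(1-10)*11^4 mod 251 = 6, hash=233+6 mod 251 = 239
Option B: s[3]='f'->'e', delta=(5-6)*11^2 mod 251 = 130, hash=233+130 mod 251 = 112
Option C: s[0]='h'->'b', delta=(2-8)*11^5 mod 251 = 44, hash=233+44 mod 251 = 26 <-- target
Option D: s[3]='f'->'g', delta=(7-6)*11^2 mod 251 = 121, hash=233+121 mod 251 = 103
Option E: s[3]='f'->'c', delta=(3-6)*11^2 mod 251 = 139, hash=233+139 mod 251 = 121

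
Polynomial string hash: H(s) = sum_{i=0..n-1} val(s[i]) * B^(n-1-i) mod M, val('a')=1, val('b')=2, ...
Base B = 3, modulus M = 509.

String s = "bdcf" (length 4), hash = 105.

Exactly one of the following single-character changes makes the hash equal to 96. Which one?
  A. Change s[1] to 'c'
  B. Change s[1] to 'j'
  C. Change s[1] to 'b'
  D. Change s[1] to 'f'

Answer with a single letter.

Option A: s[1]='d'->'c', delta=(3-4)*3^2 mod 509 = 500, hash=105+500 mod 509 = 96 <-- target
Option B: s[1]='d'->'j', delta=(10-4)*3^2 mod 509 = 54, hash=105+54 mod 509 = 159
Option C: s[1]='d'->'b', delta=(2-4)*3^2 mod 509 = 491, hash=105+491 mod 509 = 87
Option D: s[1]='d'->'f', delta=(6-4)*3^2 mod 509 = 18, hash=105+18 mod 509 = 123

Answer: A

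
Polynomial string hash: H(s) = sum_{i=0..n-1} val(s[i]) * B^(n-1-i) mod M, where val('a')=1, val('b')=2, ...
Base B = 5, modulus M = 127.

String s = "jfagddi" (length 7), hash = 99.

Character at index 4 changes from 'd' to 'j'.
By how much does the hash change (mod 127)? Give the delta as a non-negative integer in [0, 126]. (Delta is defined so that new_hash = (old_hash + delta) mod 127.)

Answer: 23

Derivation:
Delta formula: (val(new) - val(old)) * B^(n-1-k) mod M
  val('j') - val('d') = 10 - 4 = 6
  B^(n-1-k) = 5^2 mod 127 = 25
  Delta = 6 * 25 mod 127 = 23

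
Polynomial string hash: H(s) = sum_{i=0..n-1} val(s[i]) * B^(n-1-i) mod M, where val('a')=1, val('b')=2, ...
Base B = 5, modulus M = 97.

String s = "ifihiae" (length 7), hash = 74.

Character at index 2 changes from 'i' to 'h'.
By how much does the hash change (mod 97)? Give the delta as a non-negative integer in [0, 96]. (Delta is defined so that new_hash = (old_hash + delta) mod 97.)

Delta formula: (val(new) - val(old)) * B^(n-1-k) mod M
  val('h') - val('i') = 8 - 9 = -1
  B^(n-1-k) = 5^4 mod 97 = 43
  Delta = -1 * 43 mod 97 = 54

Answer: 54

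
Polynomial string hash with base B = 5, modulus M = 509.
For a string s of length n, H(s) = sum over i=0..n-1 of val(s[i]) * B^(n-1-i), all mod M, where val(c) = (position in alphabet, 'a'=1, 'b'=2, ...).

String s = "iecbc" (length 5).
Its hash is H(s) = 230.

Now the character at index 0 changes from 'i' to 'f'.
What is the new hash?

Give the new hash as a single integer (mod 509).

val('i') = 9, val('f') = 6
Position k = 0, exponent = n-1-k = 4
B^4 mod M = 5^4 mod 509 = 116
Delta = (6 - 9) * 116 mod 509 = 161
New hash = (230 + 161) mod 509 = 391

Answer: 391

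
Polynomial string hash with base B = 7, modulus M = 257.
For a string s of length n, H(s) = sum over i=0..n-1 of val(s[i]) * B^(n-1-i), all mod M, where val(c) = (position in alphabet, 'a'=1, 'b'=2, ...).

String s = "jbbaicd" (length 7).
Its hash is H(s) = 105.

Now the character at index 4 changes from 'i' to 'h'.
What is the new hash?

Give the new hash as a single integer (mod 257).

val('i') = 9, val('h') = 8
Position k = 4, exponent = n-1-k = 2
B^2 mod M = 7^2 mod 257 = 49
Delta = (8 - 9) * 49 mod 257 = 208
New hash = (105 + 208) mod 257 = 56

Answer: 56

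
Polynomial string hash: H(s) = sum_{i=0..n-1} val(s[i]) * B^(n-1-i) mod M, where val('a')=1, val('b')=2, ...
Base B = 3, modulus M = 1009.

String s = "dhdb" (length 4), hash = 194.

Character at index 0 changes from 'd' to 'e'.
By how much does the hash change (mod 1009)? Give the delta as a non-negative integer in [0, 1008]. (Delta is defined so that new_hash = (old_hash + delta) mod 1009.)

Answer: 27

Derivation:
Delta formula: (val(new) - val(old)) * B^(n-1-k) mod M
  val('e') - val('d') = 5 - 4 = 1
  B^(n-1-k) = 3^3 mod 1009 = 27
  Delta = 1 * 27 mod 1009 = 27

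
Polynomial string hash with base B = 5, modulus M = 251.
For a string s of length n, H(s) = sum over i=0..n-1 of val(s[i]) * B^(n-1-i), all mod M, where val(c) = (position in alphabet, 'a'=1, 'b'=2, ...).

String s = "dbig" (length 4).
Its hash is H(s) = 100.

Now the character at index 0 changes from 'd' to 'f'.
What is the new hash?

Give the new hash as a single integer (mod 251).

Answer: 99

Derivation:
val('d') = 4, val('f') = 6
Position k = 0, exponent = n-1-k = 3
B^3 mod M = 5^3 mod 251 = 125
Delta = (6 - 4) * 125 mod 251 = 250
New hash = (100 + 250) mod 251 = 99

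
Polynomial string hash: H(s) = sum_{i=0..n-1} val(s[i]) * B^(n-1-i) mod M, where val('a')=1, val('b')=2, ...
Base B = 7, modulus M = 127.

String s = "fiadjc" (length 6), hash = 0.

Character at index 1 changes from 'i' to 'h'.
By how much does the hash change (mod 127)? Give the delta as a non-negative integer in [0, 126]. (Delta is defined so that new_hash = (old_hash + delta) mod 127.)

Delta formula: (val(new) - val(old)) * B^(n-1-k) mod M
  val('h') - val('i') = 8 - 9 = -1
  B^(n-1-k) = 7^4 mod 127 = 115
  Delta = -1 * 115 mod 127 = 12

Answer: 12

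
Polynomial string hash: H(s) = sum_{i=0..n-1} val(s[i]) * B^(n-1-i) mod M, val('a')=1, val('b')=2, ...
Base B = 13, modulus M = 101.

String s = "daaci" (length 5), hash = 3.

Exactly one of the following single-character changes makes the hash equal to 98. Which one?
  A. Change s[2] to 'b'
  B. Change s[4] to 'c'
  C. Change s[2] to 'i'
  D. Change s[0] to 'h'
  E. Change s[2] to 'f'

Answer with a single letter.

Answer: B

Derivation:
Option A: s[2]='a'->'b', delta=(2-1)*13^2 mod 101 = 68, hash=3+68 mod 101 = 71
Option B: s[4]='i'->'c', delta=(3-9)*13^0 mod 101 = 95, hash=3+95 mod 101 = 98 <-- target
Option C: s[2]='a'->'i', delta=(9-1)*13^2 mod 101 = 39, hash=3+39 mod 101 = 42
Option D: s[0]='d'->'h', delta=(8-4)*13^4 mod 101 = 13, hash=3+13 mod 101 = 16
Option E: s[2]='a'->'f', delta=(6-1)*13^2 mod 101 = 37, hash=3+37 mod 101 = 40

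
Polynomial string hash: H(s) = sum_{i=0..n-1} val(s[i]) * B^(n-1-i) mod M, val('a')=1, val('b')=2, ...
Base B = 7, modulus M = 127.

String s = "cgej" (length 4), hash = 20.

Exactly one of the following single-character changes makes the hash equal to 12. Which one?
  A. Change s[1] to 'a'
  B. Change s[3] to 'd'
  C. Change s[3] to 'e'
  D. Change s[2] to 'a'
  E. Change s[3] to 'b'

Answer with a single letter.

Option A: s[1]='g'->'a', delta=(1-7)*7^2 mod 127 = 87, hash=20+87 mod 127 = 107
Option B: s[3]='j'->'d', delta=(4-10)*7^0 mod 127 = 121, hash=20+121 mod 127 = 14
Option C: s[3]='j'->'e', delta=(5-10)*7^0 mod 127 = 122, hash=20+122 mod 127 = 15
Option D: s[2]='e'->'a', delta=(1-5)*7^1 mod 127 = 99, hash=20+99 mod 127 = 119
Option E: s[3]='j'->'b', delta=(2-10)*7^0 mod 127 = 119, hash=20+119 mod 127 = 12 <-- target

Answer: E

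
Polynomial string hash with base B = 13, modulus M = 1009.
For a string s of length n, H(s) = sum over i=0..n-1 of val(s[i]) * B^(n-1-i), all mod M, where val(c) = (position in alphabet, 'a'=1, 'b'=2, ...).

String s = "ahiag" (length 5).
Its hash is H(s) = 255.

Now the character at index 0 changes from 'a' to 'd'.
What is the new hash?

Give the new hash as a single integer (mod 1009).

val('a') = 1, val('d') = 4
Position k = 0, exponent = n-1-k = 4
B^4 mod M = 13^4 mod 1009 = 309
Delta = (4 - 1) * 309 mod 1009 = 927
New hash = (255 + 927) mod 1009 = 173

Answer: 173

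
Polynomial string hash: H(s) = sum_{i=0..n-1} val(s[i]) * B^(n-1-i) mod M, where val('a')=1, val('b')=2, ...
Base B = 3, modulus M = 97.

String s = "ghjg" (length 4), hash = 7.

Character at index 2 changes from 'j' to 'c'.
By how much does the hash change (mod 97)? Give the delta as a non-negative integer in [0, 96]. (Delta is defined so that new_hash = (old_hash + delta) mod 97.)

Answer: 76

Derivation:
Delta formula: (val(new) - val(old)) * B^(n-1-k) mod M
  val('c') - val('j') = 3 - 10 = -7
  B^(n-1-k) = 3^1 mod 97 = 3
  Delta = -7 * 3 mod 97 = 76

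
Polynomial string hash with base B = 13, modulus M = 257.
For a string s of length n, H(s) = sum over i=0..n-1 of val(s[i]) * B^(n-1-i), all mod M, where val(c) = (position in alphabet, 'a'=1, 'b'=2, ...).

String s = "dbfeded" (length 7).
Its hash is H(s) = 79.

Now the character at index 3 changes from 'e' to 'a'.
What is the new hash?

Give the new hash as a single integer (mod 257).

Answer: 29

Derivation:
val('e') = 5, val('a') = 1
Position k = 3, exponent = n-1-k = 3
B^3 mod M = 13^3 mod 257 = 141
Delta = (1 - 5) * 141 mod 257 = 207
New hash = (79 + 207) mod 257 = 29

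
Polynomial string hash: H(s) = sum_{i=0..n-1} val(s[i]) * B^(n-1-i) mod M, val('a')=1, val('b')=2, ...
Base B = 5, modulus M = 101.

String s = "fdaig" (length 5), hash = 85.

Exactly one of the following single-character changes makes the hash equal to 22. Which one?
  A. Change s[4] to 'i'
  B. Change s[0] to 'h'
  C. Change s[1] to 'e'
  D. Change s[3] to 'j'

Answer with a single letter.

Option A: s[4]='g'->'i', delta=(9-7)*5^0 mod 101 = 2, hash=85+2 mod 101 = 87
Option B: s[0]='f'->'h', delta=(8-6)*5^4 mod 101 = 38, hash=85+38 mod 101 = 22 <-- target
Option C: s[1]='d'->'e', delta=(5-4)*5^3 mod 101 = 24, hash=85+24 mod 101 = 8
Option D: s[3]='i'->'j', delta=(10-9)*5^1 mod 101 = 5, hash=85+5 mod 101 = 90

Answer: B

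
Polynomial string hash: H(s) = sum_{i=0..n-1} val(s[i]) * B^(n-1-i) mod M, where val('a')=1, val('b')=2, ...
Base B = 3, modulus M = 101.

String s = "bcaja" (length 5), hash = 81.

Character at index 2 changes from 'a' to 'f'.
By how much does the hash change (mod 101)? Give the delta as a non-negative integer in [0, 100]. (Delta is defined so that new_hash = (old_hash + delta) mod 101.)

Answer: 45

Derivation:
Delta formula: (val(new) - val(old)) * B^(n-1-k) mod M
  val('f') - val('a') = 6 - 1 = 5
  B^(n-1-k) = 3^2 mod 101 = 9
  Delta = 5 * 9 mod 101 = 45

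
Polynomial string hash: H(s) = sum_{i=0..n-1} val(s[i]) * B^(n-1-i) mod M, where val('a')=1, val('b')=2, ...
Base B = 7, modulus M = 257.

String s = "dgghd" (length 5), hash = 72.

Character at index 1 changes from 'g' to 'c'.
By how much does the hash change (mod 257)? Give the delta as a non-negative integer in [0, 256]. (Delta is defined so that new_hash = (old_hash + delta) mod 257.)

Answer: 170

Derivation:
Delta formula: (val(new) - val(old)) * B^(n-1-k) mod M
  val('c') - val('g') = 3 - 7 = -4
  B^(n-1-k) = 7^3 mod 257 = 86
  Delta = -4 * 86 mod 257 = 170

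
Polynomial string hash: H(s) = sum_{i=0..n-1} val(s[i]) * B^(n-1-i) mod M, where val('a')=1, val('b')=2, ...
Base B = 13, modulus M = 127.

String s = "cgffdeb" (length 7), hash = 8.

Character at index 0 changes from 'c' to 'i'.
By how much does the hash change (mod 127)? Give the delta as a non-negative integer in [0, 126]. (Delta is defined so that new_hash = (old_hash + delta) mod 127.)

Delta formula: (val(new) - val(old)) * B^(n-1-k) mod M
  val('i') - val('c') = 9 - 3 = 6
  B^(n-1-k) = 13^6 mod 127 = 47
  Delta = 6 * 47 mod 127 = 28

Answer: 28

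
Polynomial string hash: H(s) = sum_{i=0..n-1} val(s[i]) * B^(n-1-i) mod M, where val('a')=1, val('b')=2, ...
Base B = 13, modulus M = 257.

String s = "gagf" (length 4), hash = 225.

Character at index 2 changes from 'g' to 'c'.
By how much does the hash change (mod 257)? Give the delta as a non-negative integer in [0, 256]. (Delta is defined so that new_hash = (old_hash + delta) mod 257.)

Delta formula: (val(new) - val(old)) * B^(n-1-k) mod M
  val('c') - val('g') = 3 - 7 = -4
  B^(n-1-k) = 13^1 mod 257 = 13
  Delta = -4 * 13 mod 257 = 205

Answer: 205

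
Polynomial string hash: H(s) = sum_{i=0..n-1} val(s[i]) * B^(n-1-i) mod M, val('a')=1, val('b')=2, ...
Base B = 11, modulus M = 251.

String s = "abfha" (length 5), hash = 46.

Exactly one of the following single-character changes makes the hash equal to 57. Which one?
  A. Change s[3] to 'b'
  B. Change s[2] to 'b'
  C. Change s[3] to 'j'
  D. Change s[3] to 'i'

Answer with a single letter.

Option A: s[3]='h'->'b', delta=(2-8)*11^1 mod 251 = 185, hash=46+185 mod 251 = 231
Option B: s[2]='f'->'b', delta=(2-6)*11^2 mod 251 = 18, hash=46+18 mod 251 = 64
Option C: s[3]='h'->'j', delta=(10-8)*11^1 mod 251 = 22, hash=46+22 mod 251 = 68
Option D: s[3]='h'->'i', delta=(9-8)*11^1 mod 251 = 11, hash=46+11 mod 251 = 57 <-- target

Answer: D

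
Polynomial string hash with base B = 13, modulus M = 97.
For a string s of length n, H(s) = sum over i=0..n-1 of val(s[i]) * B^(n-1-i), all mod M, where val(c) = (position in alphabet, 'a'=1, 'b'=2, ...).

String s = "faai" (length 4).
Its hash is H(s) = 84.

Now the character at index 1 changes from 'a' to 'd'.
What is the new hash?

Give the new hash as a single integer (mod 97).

val('a') = 1, val('d') = 4
Position k = 1, exponent = n-1-k = 2
B^2 mod M = 13^2 mod 97 = 72
Delta = (4 - 1) * 72 mod 97 = 22
New hash = (84 + 22) mod 97 = 9

Answer: 9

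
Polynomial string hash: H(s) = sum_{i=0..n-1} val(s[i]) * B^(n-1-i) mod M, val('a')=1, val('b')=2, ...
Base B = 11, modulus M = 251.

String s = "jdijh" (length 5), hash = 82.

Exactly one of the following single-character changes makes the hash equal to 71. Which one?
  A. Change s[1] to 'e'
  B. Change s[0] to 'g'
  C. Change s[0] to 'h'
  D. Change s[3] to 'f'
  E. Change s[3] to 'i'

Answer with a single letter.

Answer: E

Derivation:
Option A: s[1]='d'->'e', delta=(5-4)*11^3 mod 251 = 76, hash=82+76 mod 251 = 158
Option B: s[0]='j'->'g', delta=(7-10)*11^4 mod 251 = 2, hash=82+2 mod 251 = 84
Option C: s[0]='j'->'h', delta=(8-10)*11^4 mod 251 = 85, hash=82+85 mod 251 = 167
Option D: s[3]='j'->'f', delta=(6-10)*11^1 mod 251 = 207, hash=82+207 mod 251 = 38
Option E: s[3]='j'->'i', delta=(9-10)*11^1 mod 251 = 240, hash=82+240 mod 251 = 71 <-- target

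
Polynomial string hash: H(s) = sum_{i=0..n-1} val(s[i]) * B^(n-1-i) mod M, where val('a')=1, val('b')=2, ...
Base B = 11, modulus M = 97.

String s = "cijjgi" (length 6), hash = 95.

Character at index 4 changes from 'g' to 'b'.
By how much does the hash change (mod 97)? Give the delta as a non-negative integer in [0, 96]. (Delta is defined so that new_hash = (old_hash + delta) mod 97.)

Answer: 42

Derivation:
Delta formula: (val(new) - val(old)) * B^(n-1-k) mod M
  val('b') - val('g') = 2 - 7 = -5
  B^(n-1-k) = 11^1 mod 97 = 11
  Delta = -5 * 11 mod 97 = 42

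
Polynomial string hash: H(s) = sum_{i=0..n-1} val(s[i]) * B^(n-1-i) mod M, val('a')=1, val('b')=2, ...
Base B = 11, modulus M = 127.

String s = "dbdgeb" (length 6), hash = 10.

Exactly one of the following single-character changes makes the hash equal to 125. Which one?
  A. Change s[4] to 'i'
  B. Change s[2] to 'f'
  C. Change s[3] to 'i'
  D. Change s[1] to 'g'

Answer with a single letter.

Answer: C

Derivation:
Option A: s[4]='e'->'i', delta=(9-5)*11^1 mod 127 = 44, hash=10+44 mod 127 = 54
Option B: s[2]='d'->'f', delta=(6-4)*11^3 mod 127 = 122, hash=10+122 mod 127 = 5
Option C: s[3]='g'->'i', delta=(9-7)*11^2 mod 127 = 115, hash=10+115 mod 127 = 125 <-- target
Option D: s[1]='b'->'g', delta=(7-2)*11^4 mod 127 = 53, hash=10+53 mod 127 = 63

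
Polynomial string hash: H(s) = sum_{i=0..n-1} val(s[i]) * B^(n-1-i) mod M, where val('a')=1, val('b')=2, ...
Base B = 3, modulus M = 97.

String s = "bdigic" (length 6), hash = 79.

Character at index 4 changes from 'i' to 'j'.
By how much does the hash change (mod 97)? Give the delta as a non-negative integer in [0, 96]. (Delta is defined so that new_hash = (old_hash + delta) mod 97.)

Delta formula: (val(new) - val(old)) * B^(n-1-k) mod M
  val('j') - val('i') = 10 - 9 = 1
  B^(n-1-k) = 3^1 mod 97 = 3
  Delta = 1 * 3 mod 97 = 3

Answer: 3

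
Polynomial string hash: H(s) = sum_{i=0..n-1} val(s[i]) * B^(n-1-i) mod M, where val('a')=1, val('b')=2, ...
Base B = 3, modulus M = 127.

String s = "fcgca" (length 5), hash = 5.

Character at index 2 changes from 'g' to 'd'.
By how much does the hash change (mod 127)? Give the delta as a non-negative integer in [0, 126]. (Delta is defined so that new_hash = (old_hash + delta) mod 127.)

Answer: 100

Derivation:
Delta formula: (val(new) - val(old)) * B^(n-1-k) mod M
  val('d') - val('g') = 4 - 7 = -3
  B^(n-1-k) = 3^2 mod 127 = 9
  Delta = -3 * 9 mod 127 = 100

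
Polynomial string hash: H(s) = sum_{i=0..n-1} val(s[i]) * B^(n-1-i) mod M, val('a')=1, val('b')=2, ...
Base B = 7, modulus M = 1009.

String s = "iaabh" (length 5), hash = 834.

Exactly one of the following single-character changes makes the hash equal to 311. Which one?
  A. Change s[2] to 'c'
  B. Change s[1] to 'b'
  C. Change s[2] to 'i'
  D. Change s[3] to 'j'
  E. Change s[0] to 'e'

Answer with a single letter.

Answer: E

Derivation:
Option A: s[2]='a'->'c', delta=(3-1)*7^2 mod 1009 = 98, hash=834+98 mod 1009 = 932
Option B: s[1]='a'->'b', delta=(2-1)*7^3 mod 1009 = 343, hash=834+343 mod 1009 = 168
Option C: s[2]='a'->'i', delta=(9-1)*7^2 mod 1009 = 392, hash=834+392 mod 1009 = 217
Option D: s[3]='b'->'j', delta=(10-2)*7^1 mod 1009 = 56, hash=834+56 mod 1009 = 890
Option E: s[0]='i'->'e', delta=(5-9)*7^4 mod 1009 = 486, hash=834+486 mod 1009 = 311 <-- target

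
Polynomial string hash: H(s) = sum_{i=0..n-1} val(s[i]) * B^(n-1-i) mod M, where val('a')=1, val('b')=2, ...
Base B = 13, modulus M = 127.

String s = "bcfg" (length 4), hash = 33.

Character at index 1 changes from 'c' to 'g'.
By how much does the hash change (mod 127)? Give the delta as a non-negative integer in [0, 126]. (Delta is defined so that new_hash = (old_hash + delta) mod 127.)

Delta formula: (val(new) - val(old)) * B^(n-1-k) mod M
  val('g') - val('c') = 7 - 3 = 4
  B^(n-1-k) = 13^2 mod 127 = 42
  Delta = 4 * 42 mod 127 = 41

Answer: 41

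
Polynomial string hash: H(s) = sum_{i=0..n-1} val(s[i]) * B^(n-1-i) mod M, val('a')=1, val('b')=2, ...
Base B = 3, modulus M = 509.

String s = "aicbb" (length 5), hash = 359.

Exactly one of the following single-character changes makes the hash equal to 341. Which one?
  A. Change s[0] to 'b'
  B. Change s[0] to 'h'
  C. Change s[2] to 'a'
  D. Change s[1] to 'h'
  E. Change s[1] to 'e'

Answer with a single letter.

Answer: C

Derivation:
Option A: s[0]='a'->'b', delta=(2-1)*3^4 mod 509 = 81, hash=359+81 mod 509 = 440
Option B: s[0]='a'->'h', delta=(8-1)*3^4 mod 509 = 58, hash=359+58 mod 509 = 417
Option C: s[2]='c'->'a', delta=(1-3)*3^2 mod 509 = 491, hash=359+491 mod 509 = 341 <-- target
Option D: s[1]='i'->'h', delta=(8-9)*3^3 mod 509 = 482, hash=359+482 mod 509 = 332
Option E: s[1]='i'->'e', delta=(5-9)*3^3 mod 509 = 401, hash=359+401 mod 509 = 251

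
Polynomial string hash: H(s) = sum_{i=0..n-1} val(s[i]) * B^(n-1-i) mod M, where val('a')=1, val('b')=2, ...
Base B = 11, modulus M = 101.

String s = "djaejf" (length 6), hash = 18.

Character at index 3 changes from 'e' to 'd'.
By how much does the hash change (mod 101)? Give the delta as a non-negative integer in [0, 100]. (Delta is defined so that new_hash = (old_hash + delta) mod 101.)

Delta formula: (val(new) - val(old)) * B^(n-1-k) mod M
  val('d') - val('e') = 4 - 5 = -1
  B^(n-1-k) = 11^2 mod 101 = 20
  Delta = -1 * 20 mod 101 = 81

Answer: 81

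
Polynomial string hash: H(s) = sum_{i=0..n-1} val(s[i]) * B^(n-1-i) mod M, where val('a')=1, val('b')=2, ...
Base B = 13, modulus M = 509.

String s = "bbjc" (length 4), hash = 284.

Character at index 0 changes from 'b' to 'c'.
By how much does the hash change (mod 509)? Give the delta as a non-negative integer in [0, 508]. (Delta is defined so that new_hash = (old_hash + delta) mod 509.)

Answer: 161

Derivation:
Delta formula: (val(new) - val(old)) * B^(n-1-k) mod M
  val('c') - val('b') = 3 - 2 = 1
  B^(n-1-k) = 13^3 mod 509 = 161
  Delta = 1 * 161 mod 509 = 161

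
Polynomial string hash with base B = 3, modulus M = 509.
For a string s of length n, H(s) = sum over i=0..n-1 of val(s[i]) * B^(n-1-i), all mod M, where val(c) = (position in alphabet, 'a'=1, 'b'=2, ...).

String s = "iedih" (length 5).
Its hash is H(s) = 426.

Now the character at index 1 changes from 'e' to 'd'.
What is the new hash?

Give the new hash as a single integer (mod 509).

Answer: 399

Derivation:
val('e') = 5, val('d') = 4
Position k = 1, exponent = n-1-k = 3
B^3 mod M = 3^3 mod 509 = 27
Delta = (4 - 5) * 27 mod 509 = 482
New hash = (426 + 482) mod 509 = 399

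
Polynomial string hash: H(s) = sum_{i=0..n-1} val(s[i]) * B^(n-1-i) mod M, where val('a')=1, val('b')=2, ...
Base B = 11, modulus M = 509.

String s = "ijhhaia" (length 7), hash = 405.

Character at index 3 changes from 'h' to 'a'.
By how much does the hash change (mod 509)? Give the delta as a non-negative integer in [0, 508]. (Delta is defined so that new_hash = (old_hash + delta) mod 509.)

Answer: 354

Derivation:
Delta formula: (val(new) - val(old)) * B^(n-1-k) mod M
  val('a') - val('h') = 1 - 8 = -7
  B^(n-1-k) = 11^3 mod 509 = 313
  Delta = -7 * 313 mod 509 = 354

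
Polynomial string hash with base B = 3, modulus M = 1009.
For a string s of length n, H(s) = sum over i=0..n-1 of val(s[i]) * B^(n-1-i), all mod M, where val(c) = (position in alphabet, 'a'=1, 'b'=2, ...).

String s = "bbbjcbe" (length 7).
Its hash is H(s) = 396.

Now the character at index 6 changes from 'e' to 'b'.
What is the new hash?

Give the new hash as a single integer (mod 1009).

val('e') = 5, val('b') = 2
Position k = 6, exponent = n-1-k = 0
B^0 mod M = 3^0 mod 1009 = 1
Delta = (2 - 5) * 1 mod 1009 = 1006
New hash = (396 + 1006) mod 1009 = 393

Answer: 393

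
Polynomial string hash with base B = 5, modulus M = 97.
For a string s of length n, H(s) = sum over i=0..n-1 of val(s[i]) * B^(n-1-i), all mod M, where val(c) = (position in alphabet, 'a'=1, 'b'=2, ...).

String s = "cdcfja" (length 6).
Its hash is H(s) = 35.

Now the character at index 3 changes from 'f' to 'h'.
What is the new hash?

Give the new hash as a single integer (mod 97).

val('f') = 6, val('h') = 8
Position k = 3, exponent = n-1-k = 2
B^2 mod M = 5^2 mod 97 = 25
Delta = (8 - 6) * 25 mod 97 = 50
New hash = (35 + 50) mod 97 = 85

Answer: 85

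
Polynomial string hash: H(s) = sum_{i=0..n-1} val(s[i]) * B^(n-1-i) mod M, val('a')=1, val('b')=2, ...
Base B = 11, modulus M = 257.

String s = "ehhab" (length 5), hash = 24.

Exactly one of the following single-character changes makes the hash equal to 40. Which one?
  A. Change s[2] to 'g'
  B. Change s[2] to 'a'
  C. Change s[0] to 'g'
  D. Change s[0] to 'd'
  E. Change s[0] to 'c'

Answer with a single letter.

Answer: E

Derivation:
Option A: s[2]='h'->'g', delta=(7-8)*11^2 mod 257 = 136, hash=24+136 mod 257 = 160
Option B: s[2]='h'->'a', delta=(1-8)*11^2 mod 257 = 181, hash=24+181 mod 257 = 205
Option C: s[0]='e'->'g', delta=(7-5)*11^4 mod 257 = 241, hash=24+241 mod 257 = 8
Option D: s[0]='e'->'d', delta=(4-5)*11^4 mod 257 = 8, hash=24+8 mod 257 = 32
Option E: s[0]='e'->'c', delta=(3-5)*11^4 mod 257 = 16, hash=24+16 mod 257 = 40 <-- target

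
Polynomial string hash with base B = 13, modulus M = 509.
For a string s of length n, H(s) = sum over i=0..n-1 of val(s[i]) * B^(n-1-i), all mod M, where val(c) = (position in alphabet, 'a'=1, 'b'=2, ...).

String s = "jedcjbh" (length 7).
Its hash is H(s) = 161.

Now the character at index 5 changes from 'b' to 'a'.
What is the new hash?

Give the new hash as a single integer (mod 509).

val('b') = 2, val('a') = 1
Position k = 5, exponent = n-1-k = 1
B^1 mod M = 13^1 mod 509 = 13
Delta = (1 - 2) * 13 mod 509 = 496
New hash = (161 + 496) mod 509 = 148

Answer: 148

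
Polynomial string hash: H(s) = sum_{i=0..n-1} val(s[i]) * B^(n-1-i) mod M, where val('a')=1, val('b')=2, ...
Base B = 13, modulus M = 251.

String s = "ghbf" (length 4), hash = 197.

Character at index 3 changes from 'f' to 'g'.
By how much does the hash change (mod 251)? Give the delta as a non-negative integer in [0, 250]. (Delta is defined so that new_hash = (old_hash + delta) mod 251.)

Delta formula: (val(new) - val(old)) * B^(n-1-k) mod M
  val('g') - val('f') = 7 - 6 = 1
  B^(n-1-k) = 13^0 mod 251 = 1
  Delta = 1 * 1 mod 251 = 1

Answer: 1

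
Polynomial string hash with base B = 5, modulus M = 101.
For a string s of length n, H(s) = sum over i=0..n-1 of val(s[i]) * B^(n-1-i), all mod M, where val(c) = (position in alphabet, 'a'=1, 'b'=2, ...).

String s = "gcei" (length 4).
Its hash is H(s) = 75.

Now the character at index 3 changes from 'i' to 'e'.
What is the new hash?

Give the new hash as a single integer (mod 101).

Answer: 71

Derivation:
val('i') = 9, val('e') = 5
Position k = 3, exponent = n-1-k = 0
B^0 mod M = 5^0 mod 101 = 1
Delta = (5 - 9) * 1 mod 101 = 97
New hash = (75 + 97) mod 101 = 71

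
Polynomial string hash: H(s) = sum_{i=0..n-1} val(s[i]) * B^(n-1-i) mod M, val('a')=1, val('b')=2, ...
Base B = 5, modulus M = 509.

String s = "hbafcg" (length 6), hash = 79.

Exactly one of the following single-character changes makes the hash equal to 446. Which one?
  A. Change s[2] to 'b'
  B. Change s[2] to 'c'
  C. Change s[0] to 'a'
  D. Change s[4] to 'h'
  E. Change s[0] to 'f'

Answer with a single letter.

Option A: s[2]='a'->'b', delta=(2-1)*5^3 mod 509 = 125, hash=79+125 mod 509 = 204
Option B: s[2]='a'->'c', delta=(3-1)*5^3 mod 509 = 250, hash=79+250 mod 509 = 329
Option C: s[0]='h'->'a', delta=(1-8)*5^5 mod 509 = 12, hash=79+12 mod 509 = 91
Option D: s[4]='c'->'h', delta=(8-3)*5^1 mod 509 = 25, hash=79+25 mod 509 = 104
Option E: s[0]='h'->'f', delta=(6-8)*5^5 mod 509 = 367, hash=79+367 mod 509 = 446 <-- target

Answer: E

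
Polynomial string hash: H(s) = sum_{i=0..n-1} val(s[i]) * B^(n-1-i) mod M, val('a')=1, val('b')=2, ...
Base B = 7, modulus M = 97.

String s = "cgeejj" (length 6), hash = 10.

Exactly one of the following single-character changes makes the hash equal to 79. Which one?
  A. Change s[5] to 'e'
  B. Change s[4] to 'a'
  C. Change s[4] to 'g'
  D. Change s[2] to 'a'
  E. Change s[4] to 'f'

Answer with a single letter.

Answer: E

Derivation:
Option A: s[5]='j'->'e', delta=(5-10)*7^0 mod 97 = 92, hash=10+92 mod 97 = 5
Option B: s[4]='j'->'a', delta=(1-10)*7^1 mod 97 = 34, hash=10+34 mod 97 = 44
Option C: s[4]='j'->'g', delta=(7-10)*7^1 mod 97 = 76, hash=10+76 mod 97 = 86
Option D: s[2]='e'->'a', delta=(1-5)*7^3 mod 97 = 83, hash=10+83 mod 97 = 93
Option E: s[4]='j'->'f', delta=(6-10)*7^1 mod 97 = 69, hash=10+69 mod 97 = 79 <-- target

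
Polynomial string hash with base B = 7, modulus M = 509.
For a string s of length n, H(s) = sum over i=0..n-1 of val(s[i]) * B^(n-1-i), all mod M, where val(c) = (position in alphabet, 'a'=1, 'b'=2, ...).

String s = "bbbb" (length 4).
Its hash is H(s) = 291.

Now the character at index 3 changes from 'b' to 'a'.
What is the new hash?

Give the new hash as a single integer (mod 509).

Answer: 290

Derivation:
val('b') = 2, val('a') = 1
Position k = 3, exponent = n-1-k = 0
B^0 mod M = 7^0 mod 509 = 1
Delta = (1 - 2) * 1 mod 509 = 508
New hash = (291 + 508) mod 509 = 290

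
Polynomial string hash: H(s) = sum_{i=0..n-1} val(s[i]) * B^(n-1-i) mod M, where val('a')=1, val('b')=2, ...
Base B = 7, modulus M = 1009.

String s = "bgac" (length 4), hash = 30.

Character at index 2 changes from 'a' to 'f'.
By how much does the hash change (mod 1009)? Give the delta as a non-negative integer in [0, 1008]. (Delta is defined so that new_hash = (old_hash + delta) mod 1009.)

Answer: 35

Derivation:
Delta formula: (val(new) - val(old)) * B^(n-1-k) mod M
  val('f') - val('a') = 6 - 1 = 5
  B^(n-1-k) = 7^1 mod 1009 = 7
  Delta = 5 * 7 mod 1009 = 35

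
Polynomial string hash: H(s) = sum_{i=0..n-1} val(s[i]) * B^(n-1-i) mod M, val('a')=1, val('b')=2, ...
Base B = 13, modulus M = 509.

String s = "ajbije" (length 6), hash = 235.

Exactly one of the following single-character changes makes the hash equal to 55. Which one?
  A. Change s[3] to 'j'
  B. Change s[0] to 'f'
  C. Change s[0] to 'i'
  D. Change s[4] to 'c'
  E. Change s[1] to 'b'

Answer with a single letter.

Option A: s[3]='i'->'j', delta=(10-9)*13^2 mod 509 = 169, hash=235+169 mod 509 = 404
Option B: s[0]='a'->'f', delta=(6-1)*13^5 mod 509 = 142, hash=235+142 mod 509 = 377
Option C: s[0]='a'->'i', delta=(9-1)*13^5 mod 509 = 329, hash=235+329 mod 509 = 55 <-- target
Option D: s[4]='j'->'c', delta=(3-10)*13^1 mod 509 = 418, hash=235+418 mod 509 = 144
Option E: s[1]='j'->'b', delta=(2-10)*13^4 mod 509 = 53, hash=235+53 mod 509 = 288

Answer: C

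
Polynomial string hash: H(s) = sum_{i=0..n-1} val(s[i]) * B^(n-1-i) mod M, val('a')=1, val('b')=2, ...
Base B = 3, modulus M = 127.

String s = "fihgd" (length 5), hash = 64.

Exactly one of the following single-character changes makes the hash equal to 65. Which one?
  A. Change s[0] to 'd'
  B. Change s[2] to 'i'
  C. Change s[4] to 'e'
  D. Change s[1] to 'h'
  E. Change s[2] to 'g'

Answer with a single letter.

Option A: s[0]='f'->'d', delta=(4-6)*3^4 mod 127 = 92, hash=64+92 mod 127 = 29
Option B: s[2]='h'->'i', delta=(9-8)*3^2 mod 127 = 9, hash=64+9 mod 127 = 73
Option C: s[4]='d'->'e', delta=(5-4)*3^0 mod 127 = 1, hash=64+1 mod 127 = 65 <-- target
Option D: s[1]='i'->'h', delta=(8-9)*3^3 mod 127 = 100, hash=64+100 mod 127 = 37
Option E: s[2]='h'->'g', delta=(7-8)*3^2 mod 127 = 118, hash=64+118 mod 127 = 55

Answer: C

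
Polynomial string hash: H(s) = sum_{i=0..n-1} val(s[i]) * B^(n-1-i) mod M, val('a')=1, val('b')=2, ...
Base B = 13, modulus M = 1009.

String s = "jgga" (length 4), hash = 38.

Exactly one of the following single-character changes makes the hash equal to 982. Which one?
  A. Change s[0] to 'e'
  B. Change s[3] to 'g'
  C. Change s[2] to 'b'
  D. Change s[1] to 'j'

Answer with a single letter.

Answer: C

Derivation:
Option A: s[0]='j'->'e', delta=(5-10)*13^3 mod 1009 = 114, hash=38+114 mod 1009 = 152
Option B: s[3]='a'->'g', delta=(7-1)*13^0 mod 1009 = 6, hash=38+6 mod 1009 = 44
Option C: s[2]='g'->'b', delta=(2-7)*13^1 mod 1009 = 944, hash=38+944 mod 1009 = 982 <-- target
Option D: s[1]='g'->'j', delta=(10-7)*13^2 mod 1009 = 507, hash=38+507 mod 1009 = 545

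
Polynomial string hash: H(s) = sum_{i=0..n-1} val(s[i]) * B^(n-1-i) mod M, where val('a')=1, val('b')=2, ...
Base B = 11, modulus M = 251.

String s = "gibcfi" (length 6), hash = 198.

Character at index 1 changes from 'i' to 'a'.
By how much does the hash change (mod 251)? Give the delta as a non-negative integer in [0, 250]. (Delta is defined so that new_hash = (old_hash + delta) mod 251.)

Answer: 89

Derivation:
Delta formula: (val(new) - val(old)) * B^(n-1-k) mod M
  val('a') - val('i') = 1 - 9 = -8
  B^(n-1-k) = 11^4 mod 251 = 83
  Delta = -8 * 83 mod 251 = 89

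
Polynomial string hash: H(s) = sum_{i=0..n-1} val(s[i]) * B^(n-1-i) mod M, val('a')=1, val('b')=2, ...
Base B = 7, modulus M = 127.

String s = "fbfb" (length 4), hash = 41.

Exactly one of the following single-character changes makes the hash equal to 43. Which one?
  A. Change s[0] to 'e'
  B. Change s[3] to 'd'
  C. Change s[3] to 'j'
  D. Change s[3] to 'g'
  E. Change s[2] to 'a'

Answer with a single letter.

Option A: s[0]='f'->'e', delta=(5-6)*7^3 mod 127 = 38, hash=41+38 mod 127 = 79
Option B: s[3]='b'->'d', delta=(4-2)*7^0 mod 127 = 2, hash=41+2 mod 127 = 43 <-- target
Option C: s[3]='b'->'j', delta=(10-2)*7^0 mod 127 = 8, hash=41+8 mod 127 = 49
Option D: s[3]='b'->'g', delta=(7-2)*7^0 mod 127 = 5, hash=41+5 mod 127 = 46
Option E: s[2]='f'->'a', delta=(1-6)*7^1 mod 127 = 92, hash=41+92 mod 127 = 6

Answer: B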